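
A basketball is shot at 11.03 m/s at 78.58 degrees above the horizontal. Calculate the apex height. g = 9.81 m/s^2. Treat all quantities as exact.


H = (v*sin(theta))^2 / (2*g)
vy = v*sin(theta) = 11.03 * sin(78.58 deg) = 10.8116 m/s
H = vy^2 / (2*g) = 116.8913 / (2*9.81)
H = 116.8913 / 19.62 = 5.9578 m

5.9578 m


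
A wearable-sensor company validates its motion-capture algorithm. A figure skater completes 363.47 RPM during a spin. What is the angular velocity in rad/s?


omega = RPM * 2 * pi / 60
omega = 363.47 * 2 * 3.14159 / 60
omega = 2283.7494 / 60 = 38.0625 rad/s

38.0625 rad/s


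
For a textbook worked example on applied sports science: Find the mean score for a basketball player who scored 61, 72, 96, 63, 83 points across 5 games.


Average = sum / n
Sum = 375
Average = 375 / 5 = 75

75


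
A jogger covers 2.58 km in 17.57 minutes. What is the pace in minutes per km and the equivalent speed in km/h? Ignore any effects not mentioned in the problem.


Pace = time / distance = 17.57 min / 2.58 km = 6.8101 min/km
Speed = distance / time_in_hours = 2.58 / 0.2928 hr
Speed = 8.8105 km/h

6.8101 min/km, 8.8105 km/h


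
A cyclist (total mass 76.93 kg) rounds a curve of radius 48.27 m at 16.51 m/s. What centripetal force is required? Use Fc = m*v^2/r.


Fc = m * v^2 / r
v^2 = 16.51^2 = 272.5801
Fc = 76.93 * 272.5801 / 48.27
Fc = 20969.5871 / 48.27 = 434.4228 N

434.4228 N


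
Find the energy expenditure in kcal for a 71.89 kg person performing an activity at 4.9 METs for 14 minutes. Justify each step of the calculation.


kcal = MET * mass * time_hr
Convert time: 14 min = 0.2333 hr
kcal = 4.9 * 71.89 * 0.2333
kcal = 82.1942 kcal

82.1942 kcal


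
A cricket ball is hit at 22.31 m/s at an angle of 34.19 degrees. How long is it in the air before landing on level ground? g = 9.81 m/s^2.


T = 2*v*sin(theta)/g
sin(theta) = sin(34.19 deg) = 0.5619
T = 2*22.31*0.5619 / 9.81
T = 25.0737 / 9.81 = 2.5559 s

2.5559 s


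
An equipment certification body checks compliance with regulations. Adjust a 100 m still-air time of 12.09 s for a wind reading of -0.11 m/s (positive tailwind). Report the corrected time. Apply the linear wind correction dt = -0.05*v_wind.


dt = -0.05 * v_wind = -0.05 * -0.11 = 0.0055 s
t_corrected = t_still + dt = 12.09 + (0.0055)
t_corrected = 12.0955 s

12.0955 s


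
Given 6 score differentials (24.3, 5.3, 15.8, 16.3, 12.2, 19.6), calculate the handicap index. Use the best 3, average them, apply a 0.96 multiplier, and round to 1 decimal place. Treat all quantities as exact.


All differentials: 24.3, 5.3, 15.8, 16.3, 12.2, 19.6
Sorted: 5.3, 12.2, 15.8, 16.3, 19.6, 24.3
Best 3: 5.3, 12.2, 15.8
Average of best = 33.3 / 3 = 11.1
Raw index = 11.1 * 0.96 = 10.656
Handicap index = round(10.656, 1) = 10.7

10.7


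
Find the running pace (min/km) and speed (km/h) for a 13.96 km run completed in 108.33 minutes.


Pace = time / distance = 108.33 min / 13.96 km = 7.76 min/km
Speed = distance / time_in_hours = 13.96 / 1.8055 hr
Speed = 7.7319 km/h

7.76 min/km, 7.7319 km/h


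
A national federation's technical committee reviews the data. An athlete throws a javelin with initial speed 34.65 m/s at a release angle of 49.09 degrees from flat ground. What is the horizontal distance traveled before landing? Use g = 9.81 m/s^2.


R = v^2 * sin(2*theta) / g
Convert angle to radians: theta = 49.09 deg = 0.8568 rad
sin(2*theta) = sin(1.7136) = 0.9898
R = 34.65^2 * 0.9898 / 9.81
R = 1200.6225 * 0.9898 / 9.81 = 121.1424 m

121.1424 m


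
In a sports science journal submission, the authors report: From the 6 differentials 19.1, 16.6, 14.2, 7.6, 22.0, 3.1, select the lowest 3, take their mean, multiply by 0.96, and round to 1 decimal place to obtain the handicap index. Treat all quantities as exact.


All differentials: 19.1, 16.6, 14.2, 7.6, 22.0, 3.1
Sorted: 3.1, 7.6, 14.2, 16.6, 19.1, 22.0
Best 3: 3.1, 7.6, 14.2
Average of best = 24.9 / 3 = 8.3
Raw index = 8.3 * 0.96 = 7.968
Handicap index = round(7.968, 1) = 8.0

8.0


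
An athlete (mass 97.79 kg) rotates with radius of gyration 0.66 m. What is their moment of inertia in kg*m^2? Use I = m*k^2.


I = m * k^2
I = 97.79 * 0.66^2
I = 97.79 * 0.4356 = 42.5973 kg*m^2

42.5973 kg*m^2


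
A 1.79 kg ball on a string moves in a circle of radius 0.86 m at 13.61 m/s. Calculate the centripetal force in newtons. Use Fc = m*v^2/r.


Fc = m * v^2 / r
v^2 = 13.61^2 = 185.2321
Fc = 1.79 * 185.2321 / 0.86
Fc = 331.5655 / 0.86 = 385.5412 N

385.5412 N


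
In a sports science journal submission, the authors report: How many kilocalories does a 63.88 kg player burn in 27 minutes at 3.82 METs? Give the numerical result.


kcal = MET * mass * time_hr
Convert time: 27 min = 0.45 hr
kcal = 3.82 * 63.88 * 0.45
kcal = 109.8097 kcal

109.8097 kcal


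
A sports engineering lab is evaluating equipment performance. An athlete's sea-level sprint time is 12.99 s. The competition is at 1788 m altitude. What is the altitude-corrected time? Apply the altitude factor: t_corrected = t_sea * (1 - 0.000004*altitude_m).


Correction factor = 1 - 0.000004 * 1788 = 0.992848
t_corrected = t_sea * factor = 12.99 * 0.992848
t_corrected = 12.8971 s

12.8971 s


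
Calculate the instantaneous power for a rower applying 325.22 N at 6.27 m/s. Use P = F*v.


P = F * v
P = 325.22 * 6.27
P = 2039.1294 W

2039.1294 W


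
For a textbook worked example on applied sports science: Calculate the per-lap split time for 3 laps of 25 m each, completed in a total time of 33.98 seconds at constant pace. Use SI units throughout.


Split time = total_time / n_laps = 33.98 / 3
Split time = 11.3267 s per lap

11.3267 s


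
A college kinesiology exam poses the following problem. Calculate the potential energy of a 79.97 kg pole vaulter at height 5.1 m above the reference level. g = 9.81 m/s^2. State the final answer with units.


PE = m * g * h
PE = 79.97 * 9.81 * 5.1
PE = 784.5057 * 5.1 = 4000.9791 J

4000.9791 J


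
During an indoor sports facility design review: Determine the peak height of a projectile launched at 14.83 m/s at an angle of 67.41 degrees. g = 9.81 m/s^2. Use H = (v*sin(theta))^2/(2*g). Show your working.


H = (v*sin(theta))^2 / (2*g)
vy = v*sin(theta) = 14.83 * sin(67.41 deg) = 13.6922 m/s
H = vy^2 / (2*g) = 187.4764 / (2*9.81)
H = 187.4764 / 19.62 = 9.5554 m

9.5554 m


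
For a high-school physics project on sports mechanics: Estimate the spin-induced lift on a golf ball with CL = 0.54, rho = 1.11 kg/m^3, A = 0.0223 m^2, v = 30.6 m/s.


FM = 0.5 * CL * rho * A * v^2
FM = 0.5 * 0.54 * 1.11 * 0.0223 * 30.6^2
v^2 = 936.36
FM = 0.5 * 0.54 * 1.11 * 0.0223 * 936.36 = 6.258 N

6.258 N


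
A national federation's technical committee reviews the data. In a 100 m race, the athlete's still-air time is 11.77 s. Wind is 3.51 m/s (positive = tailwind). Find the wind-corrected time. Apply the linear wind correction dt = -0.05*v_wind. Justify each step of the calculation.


dt = -0.05 * v_wind = -0.05 * 3.51 = -0.1755 s
t_corrected = t_still + dt = 11.77 + (-0.1755)
t_corrected = 11.5945 s

11.5945 s


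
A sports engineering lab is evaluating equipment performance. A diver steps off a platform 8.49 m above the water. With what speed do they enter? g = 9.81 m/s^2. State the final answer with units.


v = sqrt(2 * g * h)
v = sqrt(2 * 9.81 * 8.49)
v = sqrt(166.5738) = 12.9063 m/s

12.9063 m/s


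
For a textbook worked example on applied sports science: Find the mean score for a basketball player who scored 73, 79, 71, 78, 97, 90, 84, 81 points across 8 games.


Average = sum / n
Sum = 653
Average = 653 / 8 = 81.625

81.625


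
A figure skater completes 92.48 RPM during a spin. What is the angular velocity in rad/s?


omega = RPM * 2 * pi / 60
omega = 92.48 * 2 * 3.14159 / 60
omega = 581.069 / 60 = 9.6845 rad/s

9.6845 rad/s


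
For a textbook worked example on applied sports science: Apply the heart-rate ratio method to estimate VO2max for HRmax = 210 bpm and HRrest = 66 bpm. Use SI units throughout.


VO2max = 15.3 * HRmax / HRrest
VO2max = 15.3 * 210 / 66
VO2max = 3213 / 66 = 48.6818 mL/kg/min

48.6818 mL/kg/min


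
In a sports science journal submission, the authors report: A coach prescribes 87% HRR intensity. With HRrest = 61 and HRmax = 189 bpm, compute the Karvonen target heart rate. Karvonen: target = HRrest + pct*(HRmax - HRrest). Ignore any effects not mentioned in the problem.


Target = HRrest + pct*(HRmax - HRrest)
Heart rate reserve = HRmax - HRrest = 189 - 61 = 128 bpm
Fraction = 87% = 0.87
Target = 61 + 0.87 * 128
Target = 61 + 111.36 = 172.36 bpm

172.36 bpm


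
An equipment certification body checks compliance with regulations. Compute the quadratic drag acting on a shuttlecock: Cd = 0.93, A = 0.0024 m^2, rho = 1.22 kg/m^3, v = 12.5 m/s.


Fd = 0.5 * Cd * rho * A * v^2
Fd = 0.5 * 0.93 * 1.22 * 0.0024 * 12.5^2
v^2 = 156.25
Fd = 0.5 * 0.93 * 1.22 * 0.0024 * 156.25 = 0.2127 N

0.2127 N


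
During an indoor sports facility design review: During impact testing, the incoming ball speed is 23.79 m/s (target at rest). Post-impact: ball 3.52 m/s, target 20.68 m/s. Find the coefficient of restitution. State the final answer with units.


e = (v2_after - v1_after) / (v1_before - v2_before)
Numerator = 20.68 - 3.52 = 17.16
Denominator = 23.79 - 0 = 23.79
e = 17.16 / 23.79 = 0.7213

0.7213


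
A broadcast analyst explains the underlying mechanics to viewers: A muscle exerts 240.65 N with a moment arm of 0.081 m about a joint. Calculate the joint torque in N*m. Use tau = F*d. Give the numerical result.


tau = F * d
tau = 240.65 * 0.081
tau = 19.4927 N*m

19.4927 N*m


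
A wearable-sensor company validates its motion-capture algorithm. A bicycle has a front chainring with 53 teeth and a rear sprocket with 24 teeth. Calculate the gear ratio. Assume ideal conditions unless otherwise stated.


GR = front_teeth / rear_teeth
GR = 53 / 24
GR = 2.2083

2.2083


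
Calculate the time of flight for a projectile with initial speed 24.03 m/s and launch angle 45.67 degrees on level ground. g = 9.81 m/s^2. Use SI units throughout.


T = 2*v*sin(theta)/g
sin(theta) = sin(45.67 deg) = 0.7153
T = 2*24.03*0.7153 / 9.81
T = 34.3786 / 9.81 = 3.5044 s

3.5044 s


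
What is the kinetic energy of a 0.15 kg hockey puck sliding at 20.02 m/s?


KE = 0.5 * m * v^2
KE = 0.5 * 0.15 * 20.02^2
KE = 0.5 * 0.15 * 400.8004 = 30.06 J

30.06 J


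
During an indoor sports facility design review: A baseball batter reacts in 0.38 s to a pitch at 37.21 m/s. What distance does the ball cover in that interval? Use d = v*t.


d = v * t
d = 37.21 * 0.38
d = 14.1398 m

14.1398 m


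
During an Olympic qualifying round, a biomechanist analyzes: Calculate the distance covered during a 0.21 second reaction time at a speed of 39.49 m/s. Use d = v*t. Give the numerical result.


d = v * t
d = 39.49 * 0.21
d = 8.2929 m

8.2929 m


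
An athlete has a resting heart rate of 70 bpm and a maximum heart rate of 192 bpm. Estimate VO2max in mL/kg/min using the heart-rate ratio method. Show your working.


VO2max = 15.3 * HRmax / HRrest
VO2max = 15.3 * 192 / 70
VO2max = 2937.6 / 70 = 41.9657 mL/kg/min

41.9657 mL/kg/min


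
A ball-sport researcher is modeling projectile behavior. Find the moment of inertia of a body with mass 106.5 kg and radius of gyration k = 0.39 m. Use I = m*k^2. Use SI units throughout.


I = m * k^2
I = 106.5 * 0.39^2
I = 106.5 * 0.1521 = 16.1987 kg*m^2

16.1987 kg*m^2


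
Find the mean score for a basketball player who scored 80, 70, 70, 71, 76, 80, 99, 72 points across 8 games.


Average = sum / n
Sum = 618
Average = 618 / 8 = 77.25

77.25


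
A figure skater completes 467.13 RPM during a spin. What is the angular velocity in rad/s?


omega = RPM * 2 * pi / 60
omega = 467.13 * 2 * 3.14159 / 60
omega = 2935.0644 / 60 = 48.9177 rad/s

48.9177 rad/s


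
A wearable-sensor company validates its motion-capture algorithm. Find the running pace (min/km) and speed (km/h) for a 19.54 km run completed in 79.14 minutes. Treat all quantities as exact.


Pace = time / distance = 79.14 min / 19.54 km = 4.0502 min/km
Speed = distance / time_in_hours = 19.54 / 1.319 hr
Speed = 14.8143 km/h

4.0502 min/km, 14.8143 km/h


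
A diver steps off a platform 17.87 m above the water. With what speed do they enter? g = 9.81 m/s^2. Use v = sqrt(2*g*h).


v = sqrt(2 * g * h)
v = sqrt(2 * 9.81 * 17.87)
v = sqrt(350.6094) = 18.7246 m/s

18.7246 m/s


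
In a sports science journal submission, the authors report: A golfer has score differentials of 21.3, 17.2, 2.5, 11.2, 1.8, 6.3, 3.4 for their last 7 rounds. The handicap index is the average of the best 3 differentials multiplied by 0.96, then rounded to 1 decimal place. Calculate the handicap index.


All differentials: 21.3, 17.2, 2.5, 11.2, 1.8, 6.3, 3.4
Sorted: 1.8, 2.5, 3.4, 6.3, 11.2, 17.2, 21.3
Best 3: 1.8, 2.5, 3.4
Average of best = 7.7 / 3 = 2.5667
Raw index = 2.5667 * 0.96 = 2.464
Handicap index = round(2.464, 1) = 2.5

2.5


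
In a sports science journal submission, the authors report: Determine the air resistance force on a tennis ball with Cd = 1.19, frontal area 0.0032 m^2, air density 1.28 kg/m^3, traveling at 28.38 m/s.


Fd = 0.5 * Cd * rho * A * v^2
Fd = 0.5 * 1.19 * 1.28 * 0.0032 * 28.38^2
v^2 = 805.4244
Fd = 0.5 * 1.19 * 1.28 * 0.0032 * 805.4244 = 1.9629 N

1.9629 N


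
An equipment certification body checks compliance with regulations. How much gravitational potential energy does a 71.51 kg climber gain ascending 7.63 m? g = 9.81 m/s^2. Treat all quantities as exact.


PE = m * g * h
PE = 71.51 * 9.81 * 7.63
PE = 701.5131 * 7.63 = 5352.545 J

5352.545 J


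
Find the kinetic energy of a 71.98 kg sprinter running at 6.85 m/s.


KE = 0.5 * m * v^2
KE = 0.5 * 71.98 * 6.85^2
KE = 0.5 * 71.98 * 46.9225 = 1688.7408 J

1688.7408 J


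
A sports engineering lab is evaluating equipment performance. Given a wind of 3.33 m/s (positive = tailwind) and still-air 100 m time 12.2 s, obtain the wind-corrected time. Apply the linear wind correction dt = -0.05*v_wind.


dt = -0.05 * v_wind = -0.05 * 3.33 = -0.1665 s
t_corrected = t_still + dt = 12.2 + (-0.1665)
t_corrected = 12.0335 s

12.0335 s


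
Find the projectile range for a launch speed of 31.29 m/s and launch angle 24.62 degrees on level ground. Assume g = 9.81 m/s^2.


R = v^2 * sin(2*theta) / g
Convert angle to radians: theta = 24.62 deg = 0.4297 rad
sin(2*theta) = sin(0.8594) = 0.7575
R = 31.29^2 * 0.7575 / 9.81
R = 979.0641 * 0.7575 / 9.81 = 75.5956 m

75.5956 m


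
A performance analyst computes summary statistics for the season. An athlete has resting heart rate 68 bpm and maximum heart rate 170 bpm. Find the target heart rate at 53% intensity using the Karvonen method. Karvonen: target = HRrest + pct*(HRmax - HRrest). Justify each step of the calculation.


Target = HRrest + pct*(HRmax - HRrest)
Heart rate reserve = HRmax - HRrest = 170 - 68 = 102 bpm
Fraction = 53% = 0.53
Target = 68 + 0.53 * 102
Target = 68 + 54.06 = 122.06 bpm

122.06 bpm


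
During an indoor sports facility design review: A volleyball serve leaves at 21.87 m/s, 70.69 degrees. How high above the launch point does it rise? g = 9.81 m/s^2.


H = (v*sin(theta))^2 / (2*g)
vy = v*sin(theta) = 21.87 * sin(70.69 deg) = 20.6397 m/s
H = vy^2 / (2*g) = 425.9958 / (2*9.81)
H = 425.9958 / 19.62 = 21.7123 m

21.7123 m


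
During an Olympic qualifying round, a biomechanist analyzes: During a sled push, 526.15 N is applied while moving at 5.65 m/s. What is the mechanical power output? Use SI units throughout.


P = F * v
P = 526.15 * 5.65
P = 2972.7475 W

2972.7475 W


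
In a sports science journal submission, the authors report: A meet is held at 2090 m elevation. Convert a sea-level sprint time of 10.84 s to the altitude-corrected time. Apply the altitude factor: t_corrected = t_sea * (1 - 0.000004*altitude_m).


Correction factor = 1 - 0.000004 * 2090 = 0.99164
t_corrected = t_sea * factor = 10.84 * 0.99164
t_corrected = 10.7494 s

10.7494 s


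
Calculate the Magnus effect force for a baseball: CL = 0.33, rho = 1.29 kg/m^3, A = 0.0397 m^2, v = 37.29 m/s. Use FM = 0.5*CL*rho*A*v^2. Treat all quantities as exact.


FM = 0.5 * CL * rho * A * v^2
FM = 0.5 * 0.33 * 1.29 * 0.0397 * 37.29^2
v^2 = 1390.5441
FM = 0.5 * 0.33 * 1.29 * 0.0397 * 1390.5441 = 11.7503 N

11.7503 N


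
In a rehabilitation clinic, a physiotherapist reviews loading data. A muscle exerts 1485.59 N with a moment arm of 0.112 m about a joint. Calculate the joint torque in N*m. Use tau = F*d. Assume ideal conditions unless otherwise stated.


tau = F * d
tau = 1485.59 * 0.112
tau = 166.3861 N*m

166.3861 N*m


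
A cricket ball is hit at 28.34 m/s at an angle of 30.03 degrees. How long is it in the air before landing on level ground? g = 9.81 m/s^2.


T = 2*v*sin(theta)/g
sin(theta) = sin(30.03 deg) = 0.5005
T = 2*28.34*0.5005 / 9.81
T = 28.3657 / 9.81 = 2.8915 s

2.8915 s


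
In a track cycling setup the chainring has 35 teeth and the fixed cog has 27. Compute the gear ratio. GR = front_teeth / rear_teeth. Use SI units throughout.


GR = front_teeth / rear_teeth
GR = 35 / 27
GR = 1.2963

1.2963


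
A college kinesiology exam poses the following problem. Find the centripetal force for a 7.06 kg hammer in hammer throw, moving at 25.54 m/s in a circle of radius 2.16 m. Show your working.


Fc = m * v^2 / r
v^2 = 25.54^2 = 652.2916
Fc = 7.06 * 652.2916 / 2.16
Fc = 4605.1787 / 2.16 = 2132.0272 N

2132.0272 N


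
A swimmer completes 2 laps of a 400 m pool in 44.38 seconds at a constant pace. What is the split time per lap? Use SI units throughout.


Split time = total_time / n_laps = 44.38 / 2
Split time = 22.19 s per lap

22.19 s


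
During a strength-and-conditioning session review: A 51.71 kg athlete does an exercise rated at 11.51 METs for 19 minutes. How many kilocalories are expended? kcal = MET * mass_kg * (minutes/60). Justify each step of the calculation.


kcal = MET * mass * time_hr
Convert time: 19 min = 0.3167 hr
kcal = 11.51 * 51.71 * 0.3167
kcal = 188.4743 kcal

188.4743 kcal


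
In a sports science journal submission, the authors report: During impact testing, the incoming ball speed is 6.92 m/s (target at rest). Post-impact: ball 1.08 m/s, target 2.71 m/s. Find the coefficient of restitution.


e = (v2_after - v1_after) / (v1_before - v2_before)
Numerator = 2.71 - 1.08 = 1.63
Denominator = 6.92 - 0 = 6.92
e = 1.63 / 6.92 = 0.2355

0.2355


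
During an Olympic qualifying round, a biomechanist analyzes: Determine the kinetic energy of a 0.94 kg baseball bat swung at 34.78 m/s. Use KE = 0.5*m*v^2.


KE = 0.5 * m * v^2
KE = 0.5 * 0.94 * 34.78^2
KE = 0.5 * 0.94 * 1209.6484 = 568.5347 J

568.5347 J


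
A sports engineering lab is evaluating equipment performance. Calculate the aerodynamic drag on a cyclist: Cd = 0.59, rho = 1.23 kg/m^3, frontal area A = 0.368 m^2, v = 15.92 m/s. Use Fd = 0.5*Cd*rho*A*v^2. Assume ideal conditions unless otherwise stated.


Fd = 0.5 * Cd * rho * A * v^2
Fd = 0.5 * 0.59 * 1.23 * 0.368 * 15.92^2
v^2 = 253.4464
Fd = 0.5 * 0.59 * 1.23 * 0.368 * 253.4464 = 33.8424 N

33.8424 N


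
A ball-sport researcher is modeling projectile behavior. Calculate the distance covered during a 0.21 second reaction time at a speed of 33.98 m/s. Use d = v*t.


d = v * t
d = 33.98 * 0.21
d = 7.1358 m

7.1358 m


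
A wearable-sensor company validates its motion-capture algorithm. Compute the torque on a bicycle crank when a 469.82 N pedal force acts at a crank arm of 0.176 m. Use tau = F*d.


tau = F * d
tau = 469.82 * 0.176
tau = 82.6883 N*m

82.6883 N*m


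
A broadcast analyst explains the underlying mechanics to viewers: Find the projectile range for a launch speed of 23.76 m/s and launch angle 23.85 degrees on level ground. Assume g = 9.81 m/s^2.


R = v^2 * sin(2*theta) / g
Convert angle to radians: theta = 23.85 deg = 0.4163 rad
sin(2*theta) = sin(0.8325) = 0.7396
R = 23.76^2 * 0.7396 / 9.81
R = 564.5376 * 0.7396 / 9.81 = 42.5637 m

42.5637 m


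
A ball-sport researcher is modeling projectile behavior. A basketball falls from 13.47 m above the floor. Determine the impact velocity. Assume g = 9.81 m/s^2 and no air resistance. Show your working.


v = sqrt(2 * g * h)
v = sqrt(2 * 9.81 * 13.47)
v = sqrt(264.2814) = 16.2567 m/s

16.2567 m/s


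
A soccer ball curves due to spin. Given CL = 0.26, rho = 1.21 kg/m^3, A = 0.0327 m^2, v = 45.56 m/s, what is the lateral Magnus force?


FM = 0.5 * CL * rho * A * v^2
FM = 0.5 * 0.26 * 1.21 * 0.0327 * 45.56^2
v^2 = 2075.7136
FM = 0.5 * 0.26 * 1.21 * 0.0327 * 2075.7136 = 10.6769 N

10.6769 N


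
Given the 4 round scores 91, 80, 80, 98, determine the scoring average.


Average = sum / n
Sum = 349
Average = 349 / 4 = 87.25

87.25


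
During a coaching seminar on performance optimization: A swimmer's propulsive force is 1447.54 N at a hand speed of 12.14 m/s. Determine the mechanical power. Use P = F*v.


P = F * v
P = 1447.54 * 12.14
P = 17573.1356 W

17573.1356 W


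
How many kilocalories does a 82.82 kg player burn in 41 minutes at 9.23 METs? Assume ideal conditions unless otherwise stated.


kcal = MET * mass * time_hr
Convert time: 41 min = 0.6833 hr
kcal = 9.23 * 82.82 * 0.6833
kcal = 522.3595 kcal

522.3595 kcal


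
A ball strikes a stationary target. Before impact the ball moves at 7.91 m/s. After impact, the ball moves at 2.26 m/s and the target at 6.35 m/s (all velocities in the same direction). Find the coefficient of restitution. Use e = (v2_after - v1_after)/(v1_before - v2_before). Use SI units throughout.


e = (v2_after - v1_after) / (v1_before - v2_before)
Numerator = 6.35 - 2.26 = 4.09
Denominator = 7.91 - 0 = 7.91
e = 4.09 / 7.91 = 0.5171

0.5171


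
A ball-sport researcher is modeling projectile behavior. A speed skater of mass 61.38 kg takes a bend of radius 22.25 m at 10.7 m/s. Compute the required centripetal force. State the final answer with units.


Fc = m * v^2 / r
v^2 = 10.7^2 = 114.49
Fc = 61.38 * 114.49 / 22.25
Fc = 7027.3962 / 22.25 = 315.838 N

315.838 N


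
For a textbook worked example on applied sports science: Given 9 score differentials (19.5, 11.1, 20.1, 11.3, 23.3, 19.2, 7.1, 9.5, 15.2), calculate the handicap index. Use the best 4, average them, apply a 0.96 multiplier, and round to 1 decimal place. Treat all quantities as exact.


All differentials: 19.5, 11.1, 20.1, 11.3, 23.3, 19.2, 7.1, 9.5, 15.2
Sorted: 7.1, 9.5, 11.1, 11.3, 15.2, 19.2, 19.5, 20.1, 23.3
Best 4: 7.1, 9.5, 11.1, 11.3
Average of best = 39 / 4 = 9.75
Raw index = 9.75 * 0.96 = 9.36
Handicap index = round(9.36, 1) = 9.4

9.4


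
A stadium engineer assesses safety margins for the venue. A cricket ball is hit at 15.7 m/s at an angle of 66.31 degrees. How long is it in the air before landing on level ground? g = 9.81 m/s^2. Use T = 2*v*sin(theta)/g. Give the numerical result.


T = 2*v*sin(theta)/g
sin(theta) = sin(66.31 deg) = 0.9157
T = 2*15.7*0.9157 / 9.81
T = 28.754 / 9.81 = 2.9311 s

2.9311 s


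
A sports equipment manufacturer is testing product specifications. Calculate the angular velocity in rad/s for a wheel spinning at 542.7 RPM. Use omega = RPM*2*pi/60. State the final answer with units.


omega = RPM * 2 * pi / 60
omega = 542.7 * 2 * 3.14159 / 60
omega = 3409.8847 / 60 = 56.8314 rad/s

56.8314 rad/s


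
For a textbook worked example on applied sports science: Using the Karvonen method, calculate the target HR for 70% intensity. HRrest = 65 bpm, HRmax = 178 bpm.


Target = HRrest + pct*(HRmax - HRrest)
Heart rate reserve = HRmax - HRrest = 178 - 65 = 113 bpm
Fraction = 70% = 0.7
Target = 65 + 0.7 * 113
Target = 65 + 79.1 = 144.1 bpm

144.1 bpm


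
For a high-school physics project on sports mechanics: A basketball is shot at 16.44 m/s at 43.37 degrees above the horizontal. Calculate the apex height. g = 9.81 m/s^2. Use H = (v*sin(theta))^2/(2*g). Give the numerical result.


H = (v*sin(theta))^2 / (2*g)
vy = v*sin(theta) = 16.44 * sin(43.37 deg) = 11.2895 m/s
H = vy^2 / (2*g) = 127.452 / (2*9.81)
H = 127.452 / 19.62 = 6.496 m

6.496 m


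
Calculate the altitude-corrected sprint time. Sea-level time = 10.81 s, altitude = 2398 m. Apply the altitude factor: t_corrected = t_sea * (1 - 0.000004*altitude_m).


Correction factor = 1 - 0.000004 * 2398 = 0.990408
t_corrected = t_sea * factor = 10.81 * 0.990408
t_corrected = 10.7063 s

10.7063 s


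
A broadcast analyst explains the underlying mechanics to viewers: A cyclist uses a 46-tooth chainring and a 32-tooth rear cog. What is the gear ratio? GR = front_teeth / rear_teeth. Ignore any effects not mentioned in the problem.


GR = front_teeth / rear_teeth
GR = 46 / 32
GR = 1.4375

1.4375


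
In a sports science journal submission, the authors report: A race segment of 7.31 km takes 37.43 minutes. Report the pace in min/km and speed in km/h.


Pace = time / distance = 37.43 min / 7.31 km = 5.1204 min/km
Speed = distance / time_in_hours = 7.31 / 0.6238 hr
Speed = 11.7179 km/h

5.1204 min/km, 11.7179 km/h


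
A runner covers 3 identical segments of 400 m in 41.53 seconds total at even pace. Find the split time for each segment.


Split time = total_time / n_laps = 41.53 / 3
Split time = 13.8433 s per lap

13.8433 s


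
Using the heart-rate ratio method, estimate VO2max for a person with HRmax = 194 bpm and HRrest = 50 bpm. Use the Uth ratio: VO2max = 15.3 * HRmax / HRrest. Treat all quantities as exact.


VO2max = 15.3 * HRmax / HRrest
VO2max = 15.3 * 194 / 50
VO2max = 2968.2 / 50 = 59.364 mL/kg/min

59.364 mL/kg/min


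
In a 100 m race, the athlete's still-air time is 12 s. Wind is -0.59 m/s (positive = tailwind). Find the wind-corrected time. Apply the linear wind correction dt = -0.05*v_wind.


dt = -0.05 * v_wind = -0.05 * -0.59 = 0.0295 s
t_corrected = t_still + dt = 12 + (0.0295)
t_corrected = 12.0295 s

12.0295 s


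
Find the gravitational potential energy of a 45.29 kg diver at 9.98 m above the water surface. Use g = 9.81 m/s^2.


PE = m * g * h
PE = 45.29 * 9.81 * 9.98
PE = 444.2949 * 9.98 = 4434.0631 J

4434.0631 J


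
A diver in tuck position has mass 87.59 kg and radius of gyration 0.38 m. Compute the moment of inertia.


I = m * k^2
I = 87.59 * 0.38^2
I = 87.59 * 0.1444 = 12.648 kg*m^2

12.648 kg*m^2


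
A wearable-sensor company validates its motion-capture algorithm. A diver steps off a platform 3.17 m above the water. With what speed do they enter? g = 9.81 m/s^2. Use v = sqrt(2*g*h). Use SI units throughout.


v = sqrt(2 * g * h)
v = sqrt(2 * 9.81 * 3.17)
v = sqrt(62.1954) = 7.8864 m/s

7.8864 m/s


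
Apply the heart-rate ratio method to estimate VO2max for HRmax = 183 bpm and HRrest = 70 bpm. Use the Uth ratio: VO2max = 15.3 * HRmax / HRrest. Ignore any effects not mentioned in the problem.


VO2max = 15.3 * HRmax / HRrest
VO2max = 15.3 * 183 / 70
VO2max = 2799.9 / 70 = 39.9986 mL/kg/min

39.9986 mL/kg/min


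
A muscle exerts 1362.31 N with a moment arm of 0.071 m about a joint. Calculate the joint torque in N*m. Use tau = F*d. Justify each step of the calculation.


tau = F * d
tau = 1362.31 * 0.071
tau = 96.724 N*m

96.724 N*m


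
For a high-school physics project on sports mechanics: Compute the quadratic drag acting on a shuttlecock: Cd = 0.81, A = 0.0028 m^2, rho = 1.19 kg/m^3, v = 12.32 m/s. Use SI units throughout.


Fd = 0.5 * Cd * rho * A * v^2
Fd = 0.5 * 0.81 * 1.19 * 0.0028 * 12.32^2
v^2 = 151.7824
Fd = 0.5 * 0.81 * 1.19 * 0.0028 * 151.7824 = 0.2048 N

0.2048 N


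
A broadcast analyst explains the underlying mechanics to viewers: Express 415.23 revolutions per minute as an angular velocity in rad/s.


omega = RPM * 2 * pi / 60
omega = 415.23 * 2 * 3.14159 / 60
omega = 2608.967 / 60 = 43.4828 rad/s

43.4828 rad/s


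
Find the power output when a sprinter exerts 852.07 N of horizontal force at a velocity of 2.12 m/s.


P = F * v
P = 852.07 * 2.12
P = 1806.3884 W

1806.3884 W


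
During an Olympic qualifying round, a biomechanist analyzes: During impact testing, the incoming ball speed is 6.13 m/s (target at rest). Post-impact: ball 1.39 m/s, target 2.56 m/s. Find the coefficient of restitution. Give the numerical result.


e = (v2_after - v1_after) / (v1_before - v2_before)
Numerator = 2.56 - 1.39 = 1.17
Denominator = 6.13 - 0 = 6.13
e = 1.17 / 6.13 = 0.1909

0.1909


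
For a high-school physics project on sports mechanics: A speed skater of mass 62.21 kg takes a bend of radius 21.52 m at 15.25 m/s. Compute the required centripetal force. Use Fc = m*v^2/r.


Fc = m * v^2 / r
v^2 = 15.25^2 = 232.5625
Fc = 62.21 * 232.5625 / 21.52
Fc = 14467.7131 / 21.52 = 672.2915 N

672.2915 N


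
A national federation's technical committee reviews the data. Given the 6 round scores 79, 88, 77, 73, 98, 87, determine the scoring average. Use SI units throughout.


Average = sum / n
Sum = 502
Average = 502 / 6 = 83.6667

83.6667


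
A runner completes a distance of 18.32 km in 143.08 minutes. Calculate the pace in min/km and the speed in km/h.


Pace = time / distance = 143.08 min / 18.32 km = 7.81 min/km
Speed = distance / time_in_hours = 18.32 / 2.3847 hr
Speed = 7.6824 km/h

7.81 min/km, 7.6824 km/h


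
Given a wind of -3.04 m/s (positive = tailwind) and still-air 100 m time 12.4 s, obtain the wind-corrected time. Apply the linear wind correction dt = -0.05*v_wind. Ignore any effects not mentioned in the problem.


dt = -0.05 * v_wind = -0.05 * -3.04 = 0.152 s
t_corrected = t_still + dt = 12.4 + (0.152)
t_corrected = 12.552 s

12.552 s


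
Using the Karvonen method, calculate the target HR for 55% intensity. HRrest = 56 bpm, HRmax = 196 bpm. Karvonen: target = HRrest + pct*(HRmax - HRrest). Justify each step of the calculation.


Target = HRrest + pct*(HRmax - HRrest)
Heart rate reserve = HRmax - HRrest = 196 - 56 = 140 bpm
Fraction = 55% = 0.55
Target = 56 + 0.55 * 140
Target = 56 + 77 = 133 bpm

133 bpm


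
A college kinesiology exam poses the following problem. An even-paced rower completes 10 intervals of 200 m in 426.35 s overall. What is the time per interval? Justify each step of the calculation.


Split time = total_time / n_laps = 426.35 / 10
Split time = 42.635 s per lap

42.635 s


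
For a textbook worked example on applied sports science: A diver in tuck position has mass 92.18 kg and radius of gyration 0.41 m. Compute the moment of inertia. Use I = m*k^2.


I = m * k^2
I = 92.18 * 0.41^2
I = 92.18 * 0.1681 = 15.4955 kg*m^2

15.4955 kg*m^2


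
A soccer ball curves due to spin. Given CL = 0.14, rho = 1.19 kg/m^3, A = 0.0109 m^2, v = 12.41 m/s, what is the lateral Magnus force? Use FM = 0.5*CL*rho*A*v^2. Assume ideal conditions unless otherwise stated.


FM = 0.5 * CL * rho * A * v^2
FM = 0.5 * 0.14 * 1.19 * 0.0109 * 12.41^2
v^2 = 154.0081
FM = 0.5 * 0.14 * 1.19 * 0.0109 * 154.0081 = 0.1398 N

0.1398 N


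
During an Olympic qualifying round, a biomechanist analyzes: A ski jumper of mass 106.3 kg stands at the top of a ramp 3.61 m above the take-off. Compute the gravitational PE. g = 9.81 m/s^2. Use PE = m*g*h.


PE = m * g * h
PE = 106.3 * 9.81 * 3.61
PE = 1042.803 * 3.61 = 3764.5188 J

3764.5188 J


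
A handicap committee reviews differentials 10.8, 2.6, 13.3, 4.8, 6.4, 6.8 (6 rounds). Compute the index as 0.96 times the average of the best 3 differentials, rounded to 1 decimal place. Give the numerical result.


All differentials: 10.8, 2.6, 13.3, 4.8, 6.4, 6.8
Sorted: 2.6, 4.8, 6.4, 6.8, 10.8, 13.3
Best 3: 2.6, 4.8, 6.4
Average of best = 13.8 / 3 = 4.6
Raw index = 4.6 * 0.96 = 4.416
Handicap index = round(4.416, 1) = 4.4

4.4


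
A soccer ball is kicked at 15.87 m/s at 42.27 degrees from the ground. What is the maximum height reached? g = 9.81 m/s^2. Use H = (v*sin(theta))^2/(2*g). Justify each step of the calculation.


H = (v*sin(theta))^2 / (2*g)
vy = v*sin(theta) = 15.87 * sin(42.27 deg) = 10.6746 m/s
H = vy^2 / (2*g) = 113.9463 / (2*9.81)
H = 113.9463 / 19.62 = 5.8077 m

5.8077 m


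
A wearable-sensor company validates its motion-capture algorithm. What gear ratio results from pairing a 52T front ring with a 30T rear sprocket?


GR = front_teeth / rear_teeth
GR = 52 / 30
GR = 1.7333

1.7333


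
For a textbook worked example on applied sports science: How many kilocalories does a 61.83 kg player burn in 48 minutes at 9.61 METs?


kcal = MET * mass * time_hr
Convert time: 48 min = 0.8 hr
kcal = 9.61 * 61.83 * 0.8
kcal = 475.349 kcal

475.349 kcal


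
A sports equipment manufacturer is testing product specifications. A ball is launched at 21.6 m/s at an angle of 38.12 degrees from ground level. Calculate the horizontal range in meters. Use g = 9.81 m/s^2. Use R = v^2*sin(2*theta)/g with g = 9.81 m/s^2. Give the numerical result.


R = v^2 * sin(2*theta) / g
Convert angle to radians: theta = 38.12 deg = 0.6653 rad
sin(2*theta) = sin(1.3306) = 0.9713
R = 21.6^2 * 0.9713 / 9.81
R = 466.56 * 0.9713 / 9.81 = 46.1947 m

46.1947 m


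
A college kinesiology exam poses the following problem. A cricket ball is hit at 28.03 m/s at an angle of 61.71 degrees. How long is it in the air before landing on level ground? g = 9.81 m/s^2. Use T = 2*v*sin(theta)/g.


T = 2*v*sin(theta)/g
sin(theta) = sin(61.71 deg) = 0.8806
T = 2*28.03*0.8806 / 9.81
T = 49.3642 / 9.81 = 5.032 s

5.032 s


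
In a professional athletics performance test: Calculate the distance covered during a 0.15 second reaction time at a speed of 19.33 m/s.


d = v * t
d = 19.33 * 0.15
d = 2.8995 m

2.8995 m


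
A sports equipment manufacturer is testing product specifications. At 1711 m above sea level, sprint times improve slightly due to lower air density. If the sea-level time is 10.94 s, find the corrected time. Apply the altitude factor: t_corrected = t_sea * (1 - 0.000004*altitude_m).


Correction factor = 1 - 0.000004 * 1711 = 0.993156
t_corrected = t_sea * factor = 10.94 * 0.993156
t_corrected = 10.8651 s

10.8651 s


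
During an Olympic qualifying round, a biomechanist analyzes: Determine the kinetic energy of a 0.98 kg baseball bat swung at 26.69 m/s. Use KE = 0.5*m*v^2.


KE = 0.5 * m * v^2
KE = 0.5 * 0.98 * 26.69^2
KE = 0.5 * 0.98 * 712.3561 = 349.0545 J

349.0545 J


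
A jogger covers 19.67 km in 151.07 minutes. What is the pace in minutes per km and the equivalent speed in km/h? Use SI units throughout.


Pace = time / distance = 151.07 min / 19.67 km = 7.6802 min/km
Speed = distance / time_in_hours = 19.67 / 2.5178 hr
Speed = 7.8123 km/h

7.6802 min/km, 7.8123 km/h


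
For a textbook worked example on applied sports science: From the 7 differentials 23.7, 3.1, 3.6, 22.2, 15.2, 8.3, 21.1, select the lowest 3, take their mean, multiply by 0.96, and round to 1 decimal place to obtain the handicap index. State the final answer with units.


All differentials: 23.7, 3.1, 3.6, 22.2, 15.2, 8.3, 21.1
Sorted: 3.1, 3.6, 8.3, 15.2, 21.1, 22.2, 23.7
Best 3: 3.1, 3.6, 8.3
Average of best = 15 / 3 = 5
Raw index = 5 * 0.96 = 4.8
Handicap index = round(4.8, 1) = 4.8

4.8


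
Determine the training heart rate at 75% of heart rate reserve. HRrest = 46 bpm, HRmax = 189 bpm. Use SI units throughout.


Target = HRrest + pct*(HRmax - HRrest)
Heart rate reserve = HRmax - HRrest = 189 - 46 = 143 bpm
Fraction = 75% = 0.75
Target = 46 + 0.75 * 143
Target = 46 + 107.25 = 153.25 bpm

153.25 bpm


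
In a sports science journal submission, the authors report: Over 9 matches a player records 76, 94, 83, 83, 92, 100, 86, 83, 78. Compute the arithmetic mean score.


Average = sum / n
Sum = 775
Average = 775 / 9 = 86.1111

86.1111


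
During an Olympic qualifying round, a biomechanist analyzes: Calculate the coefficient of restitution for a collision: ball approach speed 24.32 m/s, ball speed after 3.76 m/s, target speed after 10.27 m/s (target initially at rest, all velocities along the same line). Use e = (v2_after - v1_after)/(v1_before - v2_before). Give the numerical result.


e = (v2_after - v1_after) / (v1_before - v2_before)
Numerator = 10.27 - 3.76 = 6.51
Denominator = 24.32 - 0 = 24.32
e = 6.51 / 24.32 = 0.2677

0.2677


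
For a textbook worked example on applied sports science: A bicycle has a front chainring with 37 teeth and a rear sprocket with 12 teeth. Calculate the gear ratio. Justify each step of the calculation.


GR = front_teeth / rear_teeth
GR = 37 / 12
GR = 3.0833

3.0833


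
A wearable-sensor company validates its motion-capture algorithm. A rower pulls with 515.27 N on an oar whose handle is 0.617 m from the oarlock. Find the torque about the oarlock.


tau = F * d
tau = 515.27 * 0.617
tau = 317.9216 N*m

317.9216 N*m


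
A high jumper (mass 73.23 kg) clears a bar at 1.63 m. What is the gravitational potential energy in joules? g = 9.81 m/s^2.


PE = m * g * h
PE = 73.23 * 9.81 * 1.63
PE = 718.3863 * 1.63 = 1170.9697 J

1170.9697 J


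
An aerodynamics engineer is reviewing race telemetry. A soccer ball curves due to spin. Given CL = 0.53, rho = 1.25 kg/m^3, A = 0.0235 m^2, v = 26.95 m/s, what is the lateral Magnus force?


FM = 0.5 * CL * rho * A * v^2
FM = 0.5 * 0.53 * 1.25 * 0.0235 * 26.95^2
v^2 = 726.3025
FM = 0.5 * 0.53 * 1.25 * 0.0235 * 726.3025 = 5.6538 N

5.6538 N


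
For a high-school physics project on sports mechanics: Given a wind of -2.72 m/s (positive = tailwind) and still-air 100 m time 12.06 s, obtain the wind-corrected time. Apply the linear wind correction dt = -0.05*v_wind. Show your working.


dt = -0.05 * v_wind = -0.05 * -2.72 = 0.136 s
t_corrected = t_still + dt = 12.06 + (0.136)
t_corrected = 12.196 s

12.196 s


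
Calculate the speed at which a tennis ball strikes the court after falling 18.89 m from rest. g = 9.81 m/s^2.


v = sqrt(2 * g * h)
v = sqrt(2 * 9.81 * 18.89)
v = sqrt(370.6218) = 19.2515 m/s

19.2515 m/s


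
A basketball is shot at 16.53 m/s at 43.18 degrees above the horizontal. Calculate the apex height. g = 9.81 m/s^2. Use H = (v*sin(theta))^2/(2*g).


H = (v*sin(theta))^2 / (2*g)
vy = v*sin(theta) = 16.53 * sin(43.18 deg) = 11.3114 m/s
H = vy^2 / (2*g) = 127.9468 / (2*9.81)
H = 127.9468 / 19.62 = 6.5212 m

6.5212 m


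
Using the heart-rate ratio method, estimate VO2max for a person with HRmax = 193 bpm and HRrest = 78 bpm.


VO2max = 15.3 * HRmax / HRrest
VO2max = 15.3 * 193 / 78
VO2max = 2952.9 / 78 = 37.8577 mL/kg/min

37.8577 mL/kg/min


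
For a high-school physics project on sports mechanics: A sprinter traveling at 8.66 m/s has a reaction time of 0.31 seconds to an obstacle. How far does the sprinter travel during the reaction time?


d = v * t
d = 8.66 * 0.31
d = 2.6846 m

2.6846 m


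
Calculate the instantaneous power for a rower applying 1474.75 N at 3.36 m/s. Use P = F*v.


P = F * v
P = 1474.75 * 3.36
P = 4955.16 W

4955.16 W


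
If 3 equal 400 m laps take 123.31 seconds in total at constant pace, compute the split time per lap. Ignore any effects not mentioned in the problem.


Split time = total_time / n_laps = 123.31 / 3
Split time = 41.1033 s per lap

41.1033 s


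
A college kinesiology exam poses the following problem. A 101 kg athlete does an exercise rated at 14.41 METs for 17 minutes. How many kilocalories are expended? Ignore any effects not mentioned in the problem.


kcal = MET * mass * time_hr
Convert time: 17 min = 0.2833 hr
kcal = 14.41 * 101 * 0.2833
kcal = 412.3662 kcal

412.3662 kcal


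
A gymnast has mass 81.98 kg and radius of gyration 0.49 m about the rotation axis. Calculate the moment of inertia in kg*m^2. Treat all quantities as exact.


I = m * k^2
I = 81.98 * 0.49^2
I = 81.98 * 0.2401 = 19.6834 kg*m^2

19.6834 kg*m^2


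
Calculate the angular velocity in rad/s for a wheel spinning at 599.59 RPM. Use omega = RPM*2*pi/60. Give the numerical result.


omega = RPM * 2 * pi / 60
omega = 599.59 * 2 * 3.14159 / 60
omega = 3767.3351 / 60 = 62.7889 rad/s

62.7889 rad/s
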